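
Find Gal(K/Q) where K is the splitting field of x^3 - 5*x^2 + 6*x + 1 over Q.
Gal(K/Q) = S_3 (symmetric group of order 6)

Compute the discriminant of x^3 + (-5)*x^2 + (6)*x + (1): Δ = -31. Since Δ is not a rational square, the Galois group is not contained in A_3; it must be the full S_3 (irreducibility of the cubic rules out anything smaller).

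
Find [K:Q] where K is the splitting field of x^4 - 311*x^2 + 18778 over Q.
[K:Q] = 4

f factors as (x^2 - 229)(x^2 - 82); the splitting field is K = Q(sqrt(229), sqrt(82)). Since 229, 82, and 18778 are all non-squares in Q, the three subfields Q(sqrt(229)), Q(sqrt(82)), Q(sqrt(18778)) are distinct degree-2 extensions, so [K:Q] = 4 (Klein four Galois group).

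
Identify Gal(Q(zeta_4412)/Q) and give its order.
|Gal(Q(zeta_4412)/Q)| = phi(4412) = 2204; group ≅ (Z/4412Z)^* ≅ Z/2Z × Z/1102Z

The n-th cyclotomic polynomial Φ_4412(x) is the minimal polynomial of zeta_4412 over Q and has degree phi(4412) = 2204. So Q(zeta_4412) is a degree-2204 Galois extension with Galois group (Z/4412Z)^*. By CRT, (Z/4412Z)^* ≅ (Z/4Z)^* × (Z/1103Z)^*. Each prime-power unit group is (Z/4Z)^* ≅ Z/2Z; (Z/1103Z)^* ≅ Z/1102Z. Hence Gal(Q(zeta_4412)/Q) ≅ Z/2Z × Z/1102Z.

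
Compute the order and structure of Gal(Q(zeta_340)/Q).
|Gal(Q(zeta_340)/Q)| = phi(340) = 128; group ≅ (Z/340Z)^* ≅ Z/2Z × Z/4Z × Z/16Z

The n-th cyclotomic polynomial Φ_340(x) is the minimal polynomial of zeta_340 over Q and has degree phi(340) = 128. So Q(zeta_340) is a degree-128 Galois extension with Galois group (Z/340Z)^*. By CRT, (Z/340Z)^* ≅ (Z/4Z)^* × (Z/5Z)^* × (Z/17Z)^*. Each prime-power unit group is (Z/4Z)^* ≅ Z/2Z; (Z/5Z)^* ≅ Z/4Z; (Z/17Z)^* ≅ Z/16Z. Hence Gal(Q(zeta_340)/Q) ≅ Z/2Z × Z/4Z × Z/16Z.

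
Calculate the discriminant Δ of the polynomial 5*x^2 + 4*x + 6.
Δ = -104

For a quadratic a x^2 + b x + c the discriminant is Δ = b^2 - 4ac = (4)^2 - 4*(5)*(6) = 16 - (120) = -104.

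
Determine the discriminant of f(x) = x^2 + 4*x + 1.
Δ = 12

For a quadratic a x^2 + b x + c the discriminant is Δ = b^2 - 4ac = (4)^2 - 4*(1)*(1) = 16 - (4) = 12.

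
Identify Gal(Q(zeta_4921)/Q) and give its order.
|Gal(Q(zeta_4921)/Q)| = phi(4921) = 3888; group ≅ (Z/4921Z)^* ≅ Z/6Z × Z/18Z × Z/36Z

The n-th cyclotomic polynomial Φ_4921(x) is the minimal polynomial of zeta_4921 over Q and has degree phi(4921) = 3888. So Q(zeta_4921) is a degree-3888 Galois extension with Galois group (Z/4921Z)^*. By CRT, (Z/4921Z)^* ≅ (Z/7Z)^* × (Z/19Z)^* × (Z/37Z)^*. Each prime-power unit group is (Z/7Z)^* ≅ Z/6Z; (Z/19Z)^* ≅ Z/18Z; (Z/37Z)^* ≅ Z/36Z. Hence Gal(Q(zeta_4921)/Q) ≅ Z/6Z × Z/18Z × Z/36Z.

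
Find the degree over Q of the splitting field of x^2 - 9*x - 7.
[K:Q] = 2

The discriminant of x^2 + (-9)*x + (-7) is b^2 - 4c = 81 - (-28) = 109. Since 109 is not a perfect square in Q, the polynomial is irreducible over Q. Its two roots generate a degree-2 extension, so [K:Q] = 2.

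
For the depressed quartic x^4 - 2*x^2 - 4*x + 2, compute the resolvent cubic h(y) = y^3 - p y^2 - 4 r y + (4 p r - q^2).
h(y) = y^3 + 2*y^2 - 8*y - 32

Identify coefficients: p = -2, q = -4, r = 2.
Plug into h(y) = y^3 - p y^2 - 4 r y + (4 p r - q^2):
  h(y) = y^3 - (-2) y^2 - 4*(2) y + (4*(-2)*(2) - (-4)^2)
       = y^3 + (2) y^2 + (-8) y + (-32).
Simplifying: h(y) = y^3 + 2*y^2 - 8*y - 32.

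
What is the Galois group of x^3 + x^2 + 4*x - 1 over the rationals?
Gal(K/Q) = S_3 (symmetric group of order 6)

Compute the discriminant of x^3 + (1)*x^2 + (4)*x + (-1): Δ = -335. Since Δ is not a rational square, the Galois group is not contained in A_3; it must be the full S_3 (irreducibility of the cubic rules out anything smaller).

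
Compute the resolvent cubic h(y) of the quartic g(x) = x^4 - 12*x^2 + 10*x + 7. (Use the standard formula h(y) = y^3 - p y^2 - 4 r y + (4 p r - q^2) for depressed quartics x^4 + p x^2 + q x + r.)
h(y) = y^3 + 12*y^2 - 28*y - 436

Identify coefficients: p = -12, q = 10, r = 7.
Plug into h(y) = y^3 - p y^2 - 4 r y + (4 p r - q^2):
  h(y) = y^3 - (-12) y^2 - 4*(7) y + (4*(-12)*(7) - (10)^2)
       = y^3 + (12) y^2 + (-28) y + (-436).
Simplifying: h(y) = y^3 + 12*y^2 - 28*y - 436.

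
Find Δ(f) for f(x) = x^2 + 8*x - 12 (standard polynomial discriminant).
Δ = 112

For a quadratic a x^2 + b x + c the discriminant is Δ = b^2 - 4ac = (8)^2 - 4*(1)*(-12) = 64 - (-48) = 112.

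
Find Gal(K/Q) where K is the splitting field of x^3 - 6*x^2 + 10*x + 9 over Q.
Gal(K/Q) = S_3 (symmetric group of order 6)

Compute the discriminant of x^3 + (-6)*x^2 + (10)*x + (9): Δ = -4531. Since Δ is not a rational square, the Galois group is not contained in A_3; it must be the full S_3 (irreducibility of the cubic rules out anything smaller).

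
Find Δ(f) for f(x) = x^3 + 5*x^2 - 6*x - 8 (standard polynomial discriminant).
Δ = 8356

For x^3 + a x^2 + b x + c the discriminant is Δ = 18 a b c - 4 a^3 c + a^2 b^2 - 4 b^3 - 27 c^2.
Plug a = 5, b = -6, c = -8:
  18*(5)*(-6)*(-8) - 4*(5)^3*(-8) + (5)^2*(-6)^2 - 4*(-6)^3 - 27*(-8)^2
  = 4320 + (4000) + 900 + (864) + (-1728)
  = 8356.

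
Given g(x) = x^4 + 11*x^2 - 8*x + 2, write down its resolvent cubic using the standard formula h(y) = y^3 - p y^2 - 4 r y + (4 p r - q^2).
h(y) = y^3 - 11*y^2 - 8*y + 24

Identify coefficients: p = 11, q = -8, r = 2.
Plug into h(y) = y^3 - p y^2 - 4 r y + (4 p r - q^2):
  h(y) = y^3 - (11) y^2 - 4*(2) y + (4*(11)*(2) - (-8)^2)
       = y^3 + (-11) y^2 + (-8) y + (24).
Simplifying: h(y) = y^3 - 11*y^2 - 8*y + 24.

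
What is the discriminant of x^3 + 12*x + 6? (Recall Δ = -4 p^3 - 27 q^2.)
Δ = -7884

For a depressed cubic x^3 + p x + q the discriminant is Δ = -4 p^3 - 27 q^2 = -4*(12)^3 - 27*(6)^2 = -6912 - 972 = -7884.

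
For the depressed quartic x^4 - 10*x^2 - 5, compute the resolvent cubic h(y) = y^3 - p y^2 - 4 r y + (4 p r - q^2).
h(y) = y^3 + 10*y^2 + 20*y + 200

Identify coefficients: p = -10, q = 0, r = -5.
Plug into h(y) = y^3 - p y^2 - 4 r y + (4 p r - q^2):
  h(y) = y^3 - (-10) y^2 - 4*(-5) y + (4*(-10)*(-5) - (0)^2)
       = y^3 + (10) y^2 + (20) y + (200).
Simplifying: h(y) = y^3 + 10*y^2 + 20*y + 200.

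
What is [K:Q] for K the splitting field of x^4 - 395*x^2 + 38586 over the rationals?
[K:Q] = 4

f factors as (x^2 - 218)(x^2 - 177); the splitting field is K = Q(sqrt(218), sqrt(177)). Since 218, 177, and 38586 are all non-squares in Q, the three subfields Q(sqrt(218)), Q(sqrt(177)), Q(sqrt(38586)) are distinct degree-2 extensions, so [K:Q] = 4 (Klein four Galois group).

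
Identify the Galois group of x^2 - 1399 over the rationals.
Gal(K/Q) = Z/2Z (cyclic of order 2)

x^2 - 1399 is irreducible over Q since 1399 is not a rational square. The splitting field Q(sqrt(1399)) has degree 2 over Q, and its unique nontrivial automorphism is sqrt(1399) ↦ -sqrt(1399). Hence Gal(Q(sqrt(1399))/Q) = Z/2Z.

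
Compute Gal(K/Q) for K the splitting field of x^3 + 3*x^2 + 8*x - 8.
Gal(K/Q) = S_3 (symmetric group of order 6)

Compute the discriminant of x^3 + (3)*x^2 + (8)*x + (-8): Δ = -5792. Since Δ is not a rational square, the Galois group is not contained in A_3; it must be the full S_3 (irreducibility of the cubic rules out anything smaller).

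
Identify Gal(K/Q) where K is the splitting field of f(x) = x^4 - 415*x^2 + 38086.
Gal(K/Q) = V_4 (Klein four-group, Z/2Z × Z/2Z)

f factors as (x^2 - 137)(x^2 - 278), so the splitting field is K = Q(sqrt(137), sqrt(278)). The elements 137, 278, 38086 are all non-squares in Q, so sqrt(137) and sqrt(278) generate independent quadratic extensions. Thus [K:Q] = 4 and Gal(K/Q) is generated by the two order-2 automorphisms sqrt(137) ↦ -sqrt(137) and sqrt(278) ↦ -sqrt(278), giving V_4.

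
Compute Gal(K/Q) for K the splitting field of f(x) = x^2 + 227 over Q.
Gal(K/Q) = Z/2Z (cyclic of order 2)

x^2 + 227 is irreducible over Q since -227 is not a rational square. The splitting field Q(sqrt(-227)) has degree 2 over Q, and its unique nontrivial automorphism is sqrt(-227) ↦ -sqrt(-227). Hence Gal(Q(sqrt(-227))/Q) = Z/2Z.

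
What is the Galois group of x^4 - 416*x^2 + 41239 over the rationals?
Gal(K/Q) = V_4 (Klein four-group, Z/2Z × Z/2Z)

f factors as (x^2 - 163)(x^2 - 253), so the splitting field is K = Q(sqrt(163), sqrt(253)). The elements 163, 253, 41239 are all non-squares in Q, so sqrt(163) and sqrt(253) generate independent quadratic extensions. Thus [K:Q] = 4 and Gal(K/Q) is generated by the two order-2 automorphisms sqrt(163) ↦ -sqrt(163) and sqrt(253) ↦ -sqrt(253), giving V_4.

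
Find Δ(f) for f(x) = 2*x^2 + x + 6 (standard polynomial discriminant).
Δ = -47

For a quadratic a x^2 + b x + c the discriminant is Δ = b^2 - 4ac = (1)^2 - 4*(2)*(6) = 1 - (48) = -47.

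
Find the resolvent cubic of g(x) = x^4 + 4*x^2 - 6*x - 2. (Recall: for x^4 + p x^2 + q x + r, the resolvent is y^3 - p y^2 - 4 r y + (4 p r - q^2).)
h(y) = y^3 - 4*y^2 + 8*y - 68

Identify coefficients: p = 4, q = -6, r = -2.
Plug into h(y) = y^3 - p y^2 - 4 r y + (4 p r - q^2):
  h(y) = y^3 - (4) y^2 - 4*(-2) y + (4*(4)*(-2) - (-6)^2)
       = y^3 + (-4) y^2 + (8) y + (-68).
Simplifying: h(y) = y^3 - 4*y^2 + 8*y - 68.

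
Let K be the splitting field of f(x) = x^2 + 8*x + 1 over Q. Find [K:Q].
[K:Q] = 2

The discriminant of x^2 + (8)*x + (1) is b^2 - 4c = 64 - (4) = 60. Since 60 is not a perfect square in Q, the polynomial is irreducible over Q. Its two roots generate a degree-2 extension, so [K:Q] = 2.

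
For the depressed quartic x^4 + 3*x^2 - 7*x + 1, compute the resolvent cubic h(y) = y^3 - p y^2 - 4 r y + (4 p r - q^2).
h(y) = y^3 - 3*y^2 - 4*y - 37

Identify coefficients: p = 3, q = -7, r = 1.
Plug into h(y) = y^3 - p y^2 - 4 r y + (4 p r - q^2):
  h(y) = y^3 - (3) y^2 - 4*(1) y + (4*(3)*(1) - (-7)^2)
       = y^3 + (-3) y^2 + (-4) y + (-37).
Simplifying: h(y) = y^3 - 3*y^2 - 4*y - 37.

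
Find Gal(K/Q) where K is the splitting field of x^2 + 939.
Gal(K/Q) = Z/2Z (cyclic of order 2)

x^2 + 939 is irreducible over Q since -939 is not a rational square. The splitting field Q(sqrt(-939)) has degree 2 over Q, and its unique nontrivial automorphism is sqrt(-939) ↦ -sqrt(-939). Hence Gal(Q(sqrt(-939))/Q) = Z/2Z.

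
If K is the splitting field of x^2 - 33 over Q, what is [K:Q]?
[K:Q] = 2

The polynomial x^2 - 33 is irreducible over Q since 33 is not a perfect square. Its splitting field is Q(sqrt(33)), which has degree 2 over Q.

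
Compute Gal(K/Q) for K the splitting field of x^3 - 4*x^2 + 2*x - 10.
Gal(K/Q) = S_3 (symmetric group of order 6)

Compute the discriminant of x^3 + (-4)*x^2 + (2)*x + (-10): Δ = -3788. Since Δ is not a rational square, the Galois group is not contained in A_3; it must be the full S_3 (irreducibility of the cubic rules out anything smaller).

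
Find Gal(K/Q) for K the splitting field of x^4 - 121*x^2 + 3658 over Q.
Gal(K/Q) = V_4 (Klein four-group, Z/2Z × Z/2Z)

f factors as (x^2 - 59)(x^2 - 62), so the splitting field is K = Q(sqrt(59), sqrt(62)). The elements 59, 62, 3658 are all non-squares in Q, so sqrt(59) and sqrt(62) generate independent quadratic extensions. Thus [K:Q] = 4 and Gal(K/Q) is generated by the two order-2 automorphisms sqrt(59) ↦ -sqrt(59) and sqrt(62) ↦ -sqrt(62), giving V_4.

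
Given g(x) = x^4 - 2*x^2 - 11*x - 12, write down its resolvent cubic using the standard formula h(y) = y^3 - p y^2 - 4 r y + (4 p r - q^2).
h(y) = y^3 + 2*y^2 + 48*y - 25

Identify coefficients: p = -2, q = -11, r = -12.
Plug into h(y) = y^3 - p y^2 - 4 r y + (4 p r - q^2):
  h(y) = y^3 - (-2) y^2 - 4*(-12) y + (4*(-2)*(-12) - (-11)^2)
       = y^3 + (2) y^2 + (48) y + (-25).
Simplifying: h(y) = y^3 + 2*y^2 + 48*y - 25.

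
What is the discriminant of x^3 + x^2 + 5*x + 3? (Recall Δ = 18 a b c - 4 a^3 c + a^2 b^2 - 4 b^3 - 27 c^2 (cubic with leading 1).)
Δ = -460

For x^3 + a x^2 + b x + c the discriminant is Δ = 18 a b c - 4 a^3 c + a^2 b^2 - 4 b^3 - 27 c^2.
Plug a = 1, b = 5, c = 3:
  18*(1)*(5)*(3) - 4*(1)^3*(3) + (1)^2*(5)^2 - 4*(5)^3 - 27*(3)^2
  = 270 + (-12) + 25 + (-500) + (-243)
  = -460.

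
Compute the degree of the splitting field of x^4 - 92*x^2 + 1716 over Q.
[K:Q] = 4

f factors as (x^2 - 66)(x^2 - 26); the splitting field is K = Q(sqrt(66), sqrt(26)). Since 66, 26, and 1716 are all non-squares in Q, the three subfields Q(sqrt(66)), Q(sqrt(26)), Q(sqrt(1716)) are distinct degree-2 extensions, so [K:Q] = 4 (Klein four Galois group).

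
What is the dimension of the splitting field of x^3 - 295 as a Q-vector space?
[K:Q] = 6

x^3 - 295 has one real root r = 295^(1/3) and two complex roots r*zeta_3, r*zeta_3^2 where zeta_3 = e^(2*pi*i/3). The splitting field is Q(r, zeta_3). [Q(r):Q] = 3 and [Q(zeta_3):Q] = 2 with gcd = 1, so [Q(r, zeta_3):Q] = 3 * 2 = 6.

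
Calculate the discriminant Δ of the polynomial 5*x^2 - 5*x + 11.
Δ = -195

For a quadratic a x^2 + b x + c the discriminant is Δ = b^2 - 4ac = (-5)^2 - 4*(5)*(11) = 25 - (220) = -195.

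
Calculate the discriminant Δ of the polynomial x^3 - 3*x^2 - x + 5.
Δ = 148

For x^3 + a x^2 + b x + c the discriminant is Δ = 18 a b c - 4 a^3 c + a^2 b^2 - 4 b^3 - 27 c^2.
Plug a = -3, b = -1, c = 5:
  18*(-3)*(-1)*(5) - 4*(-3)^3*(5) + (-3)^2*(-1)^2 - 4*(-1)^3 - 27*(5)^2
  = 270 + (540) + 9 + (4) + (-675)
  = 148.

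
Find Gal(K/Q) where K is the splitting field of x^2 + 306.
Gal(K/Q) = Z/2Z (cyclic of order 2)

x^2 + 306 is irreducible over Q since -306 is not a rational square. The splitting field Q(sqrt(-306)) has degree 2 over Q, and its unique nontrivial automorphism is sqrt(-306) ↦ -sqrt(-306). Hence Gal(Q(sqrt(-306))/Q) = Z/2Z.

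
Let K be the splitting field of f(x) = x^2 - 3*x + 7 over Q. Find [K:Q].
[K:Q] = 2

The discriminant of x^2 + (-3)*x + (7) is b^2 - 4c = 9 - (28) = -19. Since -19 is not a perfect square in Q, the polynomial is irreducible over Q. Its two roots generate a degree-2 extension, so [K:Q] = 2.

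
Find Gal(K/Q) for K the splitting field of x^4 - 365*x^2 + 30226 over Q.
Gal(K/Q) = V_4 (Klein four-group, Z/2Z × Z/2Z)

f factors as (x^2 - 238)(x^2 - 127), so the splitting field is K = Q(sqrt(238), sqrt(127)). The elements 238, 127, 30226 are all non-squares in Q, so sqrt(238) and sqrt(127) generate independent quadratic extensions. Thus [K:Q] = 4 and Gal(K/Q) is generated by the two order-2 automorphisms sqrt(238) ↦ -sqrt(238) and sqrt(127) ↦ -sqrt(127), giving V_4.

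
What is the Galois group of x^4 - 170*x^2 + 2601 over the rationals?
Gal(K/Q) = Z/2Z (cyclic of order 2)

f factors as (x^2 - 17)(x^2 - 153), so the splitting field is K = Q(sqrt(17), sqrt(153)). The squarefree part of 17 is 17 and the squarefree part of 153 is also 17, so sqrt(17) and sqrt(153) are both rational multiples of sqrt(17). Hence Q(sqrt(17)) = Q(sqrt(153)) = Q(sqrt(17)), and the splitting field collapses to a single degree-2 extension with Galois group Z/2Z.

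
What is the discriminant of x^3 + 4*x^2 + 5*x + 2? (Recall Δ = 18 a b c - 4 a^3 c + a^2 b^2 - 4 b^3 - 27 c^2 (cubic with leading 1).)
Δ = 0

For x^3 + a x^2 + b x + c the discriminant is Δ = 18 a b c - 4 a^3 c + a^2 b^2 - 4 b^3 - 27 c^2.
Plug a = 4, b = 5, c = 2:
  18*(4)*(5)*(2) - 4*(4)^3*(2) + (4)^2*(5)^2 - 4*(5)^3 - 27*(2)^2
  = 720 + (-512) + 400 + (-500) + (-108)
  = 0.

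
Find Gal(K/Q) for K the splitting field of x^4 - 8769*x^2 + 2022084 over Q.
Gal(K/Q) = Z/2Z (cyclic of order 2)

f factors as (x^2 - 237)(x^2 - 8532), so the splitting field is K = Q(sqrt(237), sqrt(8532)). The squarefree part of 237 is 237 and the squarefree part of 8532 is also 237, so sqrt(237) and sqrt(8532) are both rational multiples of sqrt(237). Hence Q(sqrt(237)) = Q(sqrt(8532)) = Q(sqrt(237)), and the splitting field collapses to a single degree-2 extension with Galois group Z/2Z.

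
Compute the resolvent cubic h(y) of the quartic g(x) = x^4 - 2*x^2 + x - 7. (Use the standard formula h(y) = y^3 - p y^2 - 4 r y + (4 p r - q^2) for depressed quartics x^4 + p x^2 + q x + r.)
h(y) = y^3 + 2*y^2 + 28*y + 55

Identify coefficients: p = -2, q = 1, r = -7.
Plug into h(y) = y^3 - p y^2 - 4 r y + (4 p r - q^2):
  h(y) = y^3 - (-2) y^2 - 4*(-7) y + (4*(-2)*(-7) - (1)^2)
       = y^3 + (2) y^2 + (28) y + (55).
Simplifying: h(y) = y^3 + 2*y^2 + 28*y + 55.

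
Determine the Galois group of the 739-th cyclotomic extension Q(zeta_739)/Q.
|Gal(Q(zeta_739)/Q)| = phi(739) = 738; group ≅ (Z/739Z)^* ≅ Z/738Z

The n-th cyclotomic polynomial Φ_739(x) is the minimal polynomial of zeta_739 over Q and has degree phi(739) = 738. So Q(zeta_739) is a degree-738 Galois extension with Galois group (Z/739Z)^*. (Z/739Z)^* is cyclic since 739 is an odd prime power (or 4). Hence Gal(Q(zeta_739)/Q) ≅ Z/738Z.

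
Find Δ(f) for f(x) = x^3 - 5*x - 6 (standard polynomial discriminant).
Δ = -472

For x^3 + a x^2 + b x + c the discriminant is Δ = 18 a b c - 4 a^3 c + a^2 b^2 - 4 b^3 - 27 c^2.
Plug a = 0, b = -5, c = -6:
  18*(0)*(-5)*(-6) - 4*(0)^3*(-6) + (0)^2*(-5)^2 - 4*(-5)^3 - 27*(-6)^2
  = 0 + (0) + 0 + (500) + (-972)
  = -472.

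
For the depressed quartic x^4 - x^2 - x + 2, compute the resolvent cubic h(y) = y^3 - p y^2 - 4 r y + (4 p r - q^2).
h(y) = y^3 + y^2 - 8*y - 9

Identify coefficients: p = -1, q = -1, r = 2.
Plug into h(y) = y^3 - p y^2 - 4 r y + (4 p r - q^2):
  h(y) = y^3 - (-1) y^2 - 4*(2) y + (4*(-1)*(2) - (-1)^2)
       = y^3 + (1) y^2 + (-8) y + (-9).
Simplifying: h(y) = y^3 + y^2 - 8*y - 9.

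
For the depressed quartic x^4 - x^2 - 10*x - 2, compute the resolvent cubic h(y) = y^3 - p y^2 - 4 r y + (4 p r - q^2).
h(y) = y^3 + y^2 + 8*y - 92

Identify coefficients: p = -1, q = -10, r = -2.
Plug into h(y) = y^3 - p y^2 - 4 r y + (4 p r - q^2):
  h(y) = y^3 - (-1) y^2 - 4*(-2) y + (4*(-1)*(-2) - (-10)^2)
       = y^3 + (1) y^2 + (8) y + (-92).
Simplifying: h(y) = y^3 + y^2 + 8*y - 92.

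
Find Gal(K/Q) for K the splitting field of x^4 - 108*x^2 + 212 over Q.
Gal(K/Q) = V_4 (Klein four-group, Z/2Z × Z/2Z)

f factors as (x^2 - 106)(x^2 - 2), so the splitting field is K = Q(sqrt(106), sqrt(2)). The elements 106, 2, 212 are all non-squares in Q, so sqrt(106) and sqrt(2) generate independent quadratic extensions. Thus [K:Q] = 4 and Gal(K/Q) is generated by the two order-2 automorphisms sqrt(106) ↦ -sqrt(106) and sqrt(2) ↦ -sqrt(2), giving V_4.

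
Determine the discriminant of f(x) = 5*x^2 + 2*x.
Δ = 4

For a quadratic a x^2 + b x + c the discriminant is Δ = b^2 - 4ac = (2)^2 - 4*(5)*(0) = 4 - (0) = 4.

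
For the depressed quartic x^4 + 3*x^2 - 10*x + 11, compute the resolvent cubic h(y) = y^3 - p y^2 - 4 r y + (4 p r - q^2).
h(y) = y^3 - 3*y^2 - 44*y + 32

Identify coefficients: p = 3, q = -10, r = 11.
Plug into h(y) = y^3 - p y^2 - 4 r y + (4 p r - q^2):
  h(y) = y^3 - (3) y^2 - 4*(11) y + (4*(3)*(11) - (-10)^2)
       = y^3 + (-3) y^2 + (-44) y + (32).
Simplifying: h(y) = y^3 - 3*y^2 - 44*y + 32.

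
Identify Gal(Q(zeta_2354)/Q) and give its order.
|Gal(Q(zeta_2354)/Q)| = phi(2354) = 1060; group ≅ (Z/2354Z)^* ≅ Z/10Z × Z/106Z

The n-th cyclotomic polynomial Φ_2354(x) is the minimal polynomial of zeta_2354 over Q and has degree phi(2354) = 1060. So Q(zeta_2354) is a degree-1060 Galois extension with Galois group (Z/2354Z)^*. By CRT, (Z/2354Z)^* ≅ (Z/2Z)^* × (Z/11Z)^* × (Z/107Z)^*. Each prime-power unit group is (Z/2Z)^* ≅ trivial group (order 1); (Z/11Z)^* ≅ Z/10Z; (Z/107Z)^* ≅ Z/106Z. Hence Gal(Q(zeta_2354)/Q) ≅ Z/10Z × Z/106Z.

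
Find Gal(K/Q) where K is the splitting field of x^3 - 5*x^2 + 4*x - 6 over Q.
Gal(K/Q) = S_3 (symmetric group of order 6)

Compute the discriminant of x^3 + (-5)*x^2 + (4)*x + (-6): Δ = -1668. Since Δ is not a rational square, the Galois group is not contained in A_3; it must be the full S_3 (irreducibility of the cubic rules out anything smaller).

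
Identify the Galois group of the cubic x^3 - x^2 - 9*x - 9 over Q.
Gal(K/Q) = S_3 (symmetric group of order 6)

Compute the discriminant of x^3 + (-1)*x^2 + (-9)*x + (-9): Δ = -684. Since Δ is not a rational square, the Galois group is not contained in A_3; it must be the full S_3 (irreducibility of the cubic rules out anything smaller).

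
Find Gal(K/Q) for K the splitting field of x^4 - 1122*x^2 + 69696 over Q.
Gal(K/Q) = Z/2Z (cyclic of order 2)

f factors as (x^2 - 66)(x^2 - 1056), so the splitting field is K = Q(sqrt(66), sqrt(1056)). The squarefree part of 66 is 66 and the squarefree part of 1056 is also 66, so sqrt(66) and sqrt(1056) are both rational multiples of sqrt(66). Hence Q(sqrt(66)) = Q(sqrt(1056)) = Q(sqrt(66)), and the splitting field collapses to a single degree-2 extension with Galois group Z/2Z.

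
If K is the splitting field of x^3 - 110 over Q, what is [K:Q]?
[K:Q] = 6

x^3 - 110 has one real root r = 110^(1/3) and two complex roots r*zeta_3, r*zeta_3^2 where zeta_3 = e^(2*pi*i/3). The splitting field is Q(r, zeta_3). [Q(r):Q] = 3 and [Q(zeta_3):Q] = 2 with gcd = 1, so [Q(r, zeta_3):Q] = 3 * 2 = 6.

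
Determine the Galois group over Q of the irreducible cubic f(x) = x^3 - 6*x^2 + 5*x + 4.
Gal(K/Q) = S_3 (symmetric group of order 6)

Compute the discriminant of x^3 + (-6)*x^2 + (5)*x + (4): Δ = 1264. Since Δ is not a rational square, the Galois group is not contained in A_3; it must be the full S_3 (irreducibility of the cubic rules out anything smaller).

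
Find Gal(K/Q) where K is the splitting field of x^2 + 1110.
Gal(K/Q) = Z/2Z (cyclic of order 2)

x^2 + 1110 is irreducible over Q since -1110 is not a rational square. The splitting field Q(sqrt(-1110)) has degree 2 over Q, and its unique nontrivial automorphism is sqrt(-1110) ↦ -sqrt(-1110). Hence Gal(Q(sqrt(-1110))/Q) = Z/2Z.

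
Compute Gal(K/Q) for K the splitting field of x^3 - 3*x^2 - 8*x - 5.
Gal(K/Q) = S_3 (symmetric group of order 6)

Compute the discriminant of x^3 + (-3)*x^2 + (-8)*x + (-5): Δ = -751. Since Δ is not a rational square, the Galois group is not contained in A_3; it must be the full S_3 (irreducibility of the cubic rules out anything smaller).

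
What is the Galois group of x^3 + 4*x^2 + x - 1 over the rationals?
Gal(K/Q) = A_3 (cyclic of order 3)

Compute the discriminant of x^3 + (4)*x^2 + (1)*x + (-1): Δ = 169. Since Δ is a perfect square (Δ = 13^2), the Galois group is contained in A_3. Irreducibility forces the group to be transitive on three roots, so Gal = A_3.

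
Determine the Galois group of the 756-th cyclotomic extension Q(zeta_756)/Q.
|Gal(Q(zeta_756)/Q)| = phi(756) = 216; group ≅ (Z/756Z)^* ≅ Z/2Z × Z/6Z × Z/18Z

The n-th cyclotomic polynomial Φ_756(x) is the minimal polynomial of zeta_756 over Q and has degree phi(756) = 216. So Q(zeta_756) is a degree-216 Galois extension with Galois group (Z/756Z)^*. By CRT, (Z/756Z)^* ≅ (Z/4Z)^* × (Z/27Z)^* × (Z/7Z)^*. Each prime-power unit group is (Z/4Z)^* ≅ Z/2Z; (Z/27Z)^* ≅ Z/18Z; (Z/7Z)^* ≅ Z/6Z. Hence Gal(Q(zeta_756)/Q) ≅ Z/2Z × Z/6Z × Z/18Z.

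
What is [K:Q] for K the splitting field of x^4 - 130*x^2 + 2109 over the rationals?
[K:Q] = 4

f factors as (x^2 - 19)(x^2 - 111); the splitting field is K = Q(sqrt(19), sqrt(111)). Since 19, 111, and 2109 are all non-squares in Q, the three subfields Q(sqrt(19)), Q(sqrt(111)), Q(sqrt(2109)) are distinct degree-2 extensions, so [K:Q] = 4 (Klein four Galois group).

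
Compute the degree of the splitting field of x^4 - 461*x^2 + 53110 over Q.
[K:Q] = 4

f factors as (x^2 - 226)(x^2 - 235); the splitting field is K = Q(sqrt(226), sqrt(235)). Since 226, 235, and 53110 are all non-squares in Q, the three subfields Q(sqrt(226)), Q(sqrt(235)), Q(sqrt(53110)) are distinct degree-2 extensions, so [K:Q] = 4 (Klein four Galois group).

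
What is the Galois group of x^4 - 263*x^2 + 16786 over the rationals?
Gal(K/Q) = V_4 (Klein four-group, Z/2Z × Z/2Z)

f factors as (x^2 - 109)(x^2 - 154), so the splitting field is K = Q(sqrt(109), sqrt(154)). The elements 109, 154, 16786 are all non-squares in Q, so sqrt(109) and sqrt(154) generate independent quadratic extensions. Thus [K:Q] = 4 and Gal(K/Q) is generated by the two order-2 automorphisms sqrt(109) ↦ -sqrt(109) and sqrt(154) ↦ -sqrt(154), giving V_4.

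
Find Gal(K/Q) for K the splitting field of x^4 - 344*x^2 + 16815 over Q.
Gal(K/Q) = V_4 (Klein four-group, Z/2Z × Z/2Z)

f factors as (x^2 - 59)(x^2 - 285), so the splitting field is K = Q(sqrt(59), sqrt(285)). The elements 59, 285, 16815 are all non-squares in Q, so sqrt(59) and sqrt(285) generate independent quadratic extensions. Thus [K:Q] = 4 and Gal(K/Q) is generated by the two order-2 automorphisms sqrt(59) ↦ -sqrt(59) and sqrt(285) ↦ -sqrt(285), giving V_4.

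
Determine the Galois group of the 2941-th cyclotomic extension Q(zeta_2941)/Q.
|Gal(Q(zeta_2941)/Q)| = phi(2941) = 2752; group ≅ (Z/2941Z)^* ≅ Z/16Z × Z/172Z

The n-th cyclotomic polynomial Φ_2941(x) is the minimal polynomial of zeta_2941 over Q and has degree phi(2941) = 2752. So Q(zeta_2941) is a degree-2752 Galois extension with Galois group (Z/2941Z)^*. By CRT, (Z/2941Z)^* ≅ (Z/17Z)^* × (Z/173Z)^*. Each prime-power unit group is (Z/17Z)^* ≅ Z/16Z; (Z/173Z)^* ≅ Z/172Z. Hence Gal(Q(zeta_2941)/Q) ≅ Z/16Z × Z/172Z.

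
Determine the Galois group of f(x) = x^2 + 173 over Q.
Gal(K/Q) = Z/2Z (cyclic of order 2)

x^2 + 173 is irreducible over Q since -173 is not a rational square. The splitting field Q(sqrt(-173)) has degree 2 over Q, and its unique nontrivial automorphism is sqrt(-173) ↦ -sqrt(-173). Hence Gal(Q(sqrt(-173))/Q) = Z/2Z.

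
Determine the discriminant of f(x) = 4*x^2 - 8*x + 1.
Δ = 48

For a quadratic a x^2 + b x + c the discriminant is Δ = b^2 - 4ac = (-8)^2 - 4*(4)*(1) = 64 - (16) = 48.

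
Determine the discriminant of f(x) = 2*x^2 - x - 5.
Δ = 41

For a quadratic a x^2 + b x + c the discriminant is Δ = b^2 - 4ac = (-1)^2 - 4*(2)*(-5) = 1 - (-40) = 41.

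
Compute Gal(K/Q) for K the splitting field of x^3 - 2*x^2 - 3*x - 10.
Gal(K/Q) = S_3 (symmetric group of order 6)

Compute the discriminant of x^3 + (-2)*x^2 + (-3)*x + (-10): Δ = -3956. Since Δ is not a rational square, the Galois group is not contained in A_3; it must be the full S_3 (irreducibility of the cubic rules out anything smaller).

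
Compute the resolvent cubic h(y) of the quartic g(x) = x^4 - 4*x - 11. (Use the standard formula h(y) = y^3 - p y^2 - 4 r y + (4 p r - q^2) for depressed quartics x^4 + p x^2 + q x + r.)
h(y) = y^3 + 44*y - 16

Identify coefficients: p = 0, q = -4, r = -11.
Plug into h(y) = y^3 - p y^2 - 4 r y + (4 p r - q^2):
  h(y) = y^3 - (0) y^2 - 4*(-11) y + (4*(0)*(-11) - (-4)^2)
       = y^3 + (0) y^2 + (44) y + (-16).
Simplifying: h(y) = y^3 + 44*y - 16.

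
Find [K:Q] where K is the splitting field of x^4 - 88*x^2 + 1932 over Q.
[K:Q] = 4

f factors as (x^2 - 46)(x^2 - 42); the splitting field is K = Q(sqrt(46), sqrt(42)). Since 46, 42, and 1932 are all non-squares in Q, the three subfields Q(sqrt(46)), Q(sqrt(42)), Q(sqrt(1932)) are distinct degree-2 extensions, so [K:Q] = 4 (Klein four Galois group).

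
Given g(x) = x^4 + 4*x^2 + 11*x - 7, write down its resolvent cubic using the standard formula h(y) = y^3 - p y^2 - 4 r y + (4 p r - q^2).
h(y) = y^3 - 4*y^2 + 28*y - 233

Identify coefficients: p = 4, q = 11, r = -7.
Plug into h(y) = y^3 - p y^2 - 4 r y + (4 p r - q^2):
  h(y) = y^3 - (4) y^2 - 4*(-7) y + (4*(4)*(-7) - (11)^2)
       = y^3 + (-4) y^2 + (28) y + (-233).
Simplifying: h(y) = y^3 - 4*y^2 + 28*y - 233.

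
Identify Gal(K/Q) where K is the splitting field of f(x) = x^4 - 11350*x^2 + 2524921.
Gal(K/Q) = Z/2Z (cyclic of order 2)

f factors as (x^2 - 227)(x^2 - 11123), so the splitting field is K = Q(sqrt(227), sqrt(11123)). The squarefree part of 227 is 227 and the squarefree part of 11123 is also 227, so sqrt(227) and sqrt(11123) are both rational multiples of sqrt(227). Hence Q(sqrt(227)) = Q(sqrt(11123)) = Q(sqrt(227)), and the splitting field collapses to a single degree-2 extension with Galois group Z/2Z.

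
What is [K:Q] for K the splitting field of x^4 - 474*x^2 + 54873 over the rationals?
[K:Q] = 4

f factors as (x^2 - 273)(x^2 - 201); the splitting field is K = Q(sqrt(273), sqrt(201)). Since 273, 201, and 54873 are all non-squares in Q, the three subfields Q(sqrt(273)), Q(sqrt(201)), Q(sqrt(54873)) are distinct degree-2 extensions, so [K:Q] = 4 (Klein four Galois group).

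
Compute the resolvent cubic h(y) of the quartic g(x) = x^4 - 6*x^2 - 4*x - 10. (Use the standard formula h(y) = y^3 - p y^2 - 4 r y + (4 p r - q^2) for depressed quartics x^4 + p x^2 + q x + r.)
h(y) = y^3 + 6*y^2 + 40*y + 224

Identify coefficients: p = -6, q = -4, r = -10.
Plug into h(y) = y^3 - p y^2 - 4 r y + (4 p r - q^2):
  h(y) = y^3 - (-6) y^2 - 4*(-10) y + (4*(-6)*(-10) - (-4)^2)
       = y^3 + (6) y^2 + (40) y + (224).
Simplifying: h(y) = y^3 + 6*y^2 + 40*y + 224.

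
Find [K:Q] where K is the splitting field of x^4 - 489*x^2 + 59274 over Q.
[K:Q] = 4

f factors as (x^2 - 222)(x^2 - 267); the splitting field is K = Q(sqrt(222), sqrt(267)). Since 222, 267, and 59274 are all non-squares in Q, the three subfields Q(sqrt(222)), Q(sqrt(267)), Q(sqrt(59274)) are distinct degree-2 extensions, so [K:Q] = 4 (Klein four Galois group).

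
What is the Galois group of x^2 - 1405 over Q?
Gal(K/Q) = Z/2Z (cyclic of order 2)

x^2 - 1405 is irreducible over Q since 1405 is not a rational square. The splitting field Q(sqrt(1405)) has degree 2 over Q, and its unique nontrivial automorphism is sqrt(1405) ↦ -sqrt(1405). Hence Gal(Q(sqrt(1405))/Q) = Z/2Z.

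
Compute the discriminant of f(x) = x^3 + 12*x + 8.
Δ = -8640

For a depressed cubic x^3 + p x + q the discriminant is Δ = -4 p^3 - 27 q^2 = -4*(12)^3 - 27*(8)^2 = -6912 - 1728 = -8640.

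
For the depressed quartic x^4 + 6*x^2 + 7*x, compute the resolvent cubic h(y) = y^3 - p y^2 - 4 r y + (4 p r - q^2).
h(y) = y^3 - 6*y^2 - 49

Identify coefficients: p = 6, q = 7, r = 0.
Plug into h(y) = y^3 - p y^2 - 4 r y + (4 p r - q^2):
  h(y) = y^3 - (6) y^2 - 4*(0) y + (4*(6)*(0) - (7)^2)
       = y^3 + (-6) y^2 + (0) y + (-49).
Simplifying: h(y) = y^3 - 6*y^2 - 49.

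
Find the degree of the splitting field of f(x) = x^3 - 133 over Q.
[K:Q] = 6

x^3 - 133 has one real root r = 133^(1/3) and two complex roots r*zeta_3, r*zeta_3^2 where zeta_3 = e^(2*pi*i/3). The splitting field is Q(r, zeta_3). [Q(r):Q] = 3 and [Q(zeta_3):Q] = 2 with gcd = 1, so [Q(r, zeta_3):Q] = 3 * 2 = 6.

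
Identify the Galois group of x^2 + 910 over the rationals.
Gal(K/Q) = Z/2Z (cyclic of order 2)

x^2 + 910 is irreducible over Q since -910 is not a rational square. The splitting field Q(sqrt(-910)) has degree 2 over Q, and its unique nontrivial automorphism is sqrt(-910) ↦ -sqrt(-910). Hence Gal(Q(sqrt(-910))/Q) = Z/2Z.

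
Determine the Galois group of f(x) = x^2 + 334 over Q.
Gal(K/Q) = Z/2Z (cyclic of order 2)

x^2 + 334 is irreducible over Q since -334 is not a rational square. The splitting field Q(sqrt(-334)) has degree 2 over Q, and its unique nontrivial automorphism is sqrt(-334) ↦ -sqrt(-334). Hence Gal(Q(sqrt(-334))/Q) = Z/2Z.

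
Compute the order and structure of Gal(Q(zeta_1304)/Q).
|Gal(Q(zeta_1304)/Q)| = phi(1304) = 648; group ≅ (Z/1304Z)^* ≅ Z/2Z × Z/2Z × Z/162Z

The n-th cyclotomic polynomial Φ_1304(x) is the minimal polynomial of zeta_1304 over Q and has degree phi(1304) = 648. So Q(zeta_1304) is a degree-648 Galois extension with Galois group (Z/1304Z)^*. By CRT, (Z/1304Z)^* ≅ (Z/8Z)^* × (Z/163Z)^*. Each prime-power unit group is (Z/8Z)^* ≅ Z/2Z × Z/2Z; (Z/163Z)^* ≅ Z/162Z. Hence Gal(Q(zeta_1304)/Q) ≅ Z/2Z × Z/2Z × Z/162Z.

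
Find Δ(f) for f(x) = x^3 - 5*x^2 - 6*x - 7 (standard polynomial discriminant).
Δ = -6839

For x^3 + a x^2 + b x + c the discriminant is Δ = 18 a b c - 4 a^3 c + a^2 b^2 - 4 b^3 - 27 c^2.
Plug a = -5, b = -6, c = -7:
  18*(-5)*(-6)*(-7) - 4*(-5)^3*(-7) + (-5)^2*(-6)^2 - 4*(-6)^3 - 27*(-7)^2
  = -3780 + (-3500) + 900 + (864) + (-1323)
  = -6839.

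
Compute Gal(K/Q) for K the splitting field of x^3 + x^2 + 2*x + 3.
Gal(K/Q) = S_3 (symmetric group of order 6)

Compute the discriminant of x^3 + (1)*x^2 + (2)*x + (3): Δ = -175. Since Δ is not a rational square, the Galois group is not contained in A_3; it must be the full S_3 (irreducibility of the cubic rules out anything smaller).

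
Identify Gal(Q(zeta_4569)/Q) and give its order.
|Gal(Q(zeta_4569)/Q)| = phi(4569) = 3044; group ≅ (Z/4569Z)^* ≅ Z/2Z × Z/1522Z

The n-th cyclotomic polynomial Φ_4569(x) is the minimal polynomial of zeta_4569 over Q and has degree phi(4569) = 3044. So Q(zeta_4569) is a degree-3044 Galois extension with Galois group (Z/4569Z)^*. By CRT, (Z/4569Z)^* ≅ (Z/3Z)^* × (Z/1523Z)^*. Each prime-power unit group is (Z/3Z)^* ≅ Z/2Z; (Z/1523Z)^* ≅ Z/1522Z. Hence Gal(Q(zeta_4569)/Q) ≅ Z/2Z × Z/1522Z.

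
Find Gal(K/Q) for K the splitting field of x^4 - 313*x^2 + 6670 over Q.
Gal(K/Q) = V_4 (Klein four-group, Z/2Z × Z/2Z)

f factors as (x^2 - 290)(x^2 - 23), so the splitting field is K = Q(sqrt(290), sqrt(23)). The elements 290, 23, 6670 are all non-squares in Q, so sqrt(290) and sqrt(23) generate independent quadratic extensions. Thus [K:Q] = 4 and Gal(K/Q) is generated by the two order-2 automorphisms sqrt(290) ↦ -sqrt(290) and sqrt(23) ↦ -sqrt(23), giving V_4.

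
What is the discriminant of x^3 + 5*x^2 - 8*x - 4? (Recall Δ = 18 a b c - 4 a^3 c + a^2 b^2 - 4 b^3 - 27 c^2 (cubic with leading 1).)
Δ = 8096

For x^3 + a x^2 + b x + c the discriminant is Δ = 18 a b c - 4 a^3 c + a^2 b^2 - 4 b^3 - 27 c^2.
Plug a = 5, b = -8, c = -4:
  18*(5)*(-8)*(-4) - 4*(5)^3*(-4) + (5)^2*(-8)^2 - 4*(-8)^3 - 27*(-4)^2
  = 2880 + (2000) + 1600 + (2048) + (-432)
  = 8096.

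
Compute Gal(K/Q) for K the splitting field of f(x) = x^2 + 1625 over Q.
Gal(K/Q) = Z/2Z (cyclic of order 2)

x^2 + 1625 is irreducible over Q since -1625 is not a rational square. The splitting field Q(sqrt(-1625)) has degree 2 over Q, and its unique nontrivial automorphism is sqrt(-1625) ↦ -sqrt(-1625). Hence Gal(Q(sqrt(-1625))/Q) = Z/2Z.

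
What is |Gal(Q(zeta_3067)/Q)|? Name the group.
|Gal(Q(zeta_3067)/Q)| = phi(3067) = 3066; group ≅ (Z/3067Z)^* ≅ Z/3066Z

The n-th cyclotomic polynomial Φ_3067(x) is the minimal polynomial of zeta_3067 over Q and has degree phi(3067) = 3066. So Q(zeta_3067) is a degree-3066 Galois extension with Galois group (Z/3067Z)^*. (Z/3067Z)^* is cyclic since 3067 is an odd prime power (or 4). Hence Gal(Q(zeta_3067)/Q) ≅ Z/3066Z.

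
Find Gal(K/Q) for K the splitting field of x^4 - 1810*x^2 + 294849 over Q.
Gal(K/Q) = Z/2Z (cyclic of order 2)

f factors as (x^2 - 1629)(x^2 - 181), so the splitting field is K = Q(sqrt(1629), sqrt(181)). The squarefree part of 1629 is 181 and the squarefree part of 181 is also 181, so sqrt(1629) and sqrt(181) are both rational multiples of sqrt(181). Hence Q(sqrt(1629)) = Q(sqrt(181)) = Q(sqrt(181)), and the splitting field collapses to a single degree-2 extension with Galois group Z/2Z.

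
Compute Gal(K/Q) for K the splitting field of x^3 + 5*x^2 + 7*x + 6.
Gal(K/Q) = S_3 (symmetric group of order 6)

Compute the discriminant of x^3 + (5)*x^2 + (7)*x + (6): Δ = -339. Since Δ is not a rational square, the Galois group is not contained in A_3; it must be the full S_3 (irreducibility of the cubic rules out anything smaller).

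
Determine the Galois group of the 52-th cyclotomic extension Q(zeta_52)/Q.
|Gal(Q(zeta_52)/Q)| = phi(52) = 24; group ≅ (Z/52Z)^* ≅ Z/2Z × Z/12Z

The n-th cyclotomic polynomial Φ_52(x) is the minimal polynomial of zeta_52 over Q and has degree phi(52) = 24. So Q(zeta_52) is a degree-24 Galois extension with Galois group (Z/52Z)^*. By CRT, (Z/52Z)^* ≅ (Z/4Z)^* × (Z/13Z)^*. Each prime-power unit group is (Z/4Z)^* ≅ Z/2Z; (Z/13Z)^* ≅ Z/12Z. Hence Gal(Q(zeta_52)/Q) ≅ Z/2Z × Z/12Z.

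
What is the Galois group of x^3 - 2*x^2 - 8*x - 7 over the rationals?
Gal(K/Q) = S_3 (symmetric group of order 6)

Compute the discriminant of x^3 + (-2)*x^2 + (-8)*x + (-7): Δ = -1259. Since Δ is not a rational square, the Galois group is not contained in A_3; it must be the full S_3 (irreducibility of the cubic rules out anything smaller).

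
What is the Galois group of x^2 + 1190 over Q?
Gal(K/Q) = Z/2Z (cyclic of order 2)

x^2 + 1190 is irreducible over Q since -1190 is not a rational square. The splitting field Q(sqrt(-1190)) has degree 2 over Q, and its unique nontrivial automorphism is sqrt(-1190) ↦ -sqrt(-1190). Hence Gal(Q(sqrt(-1190))/Q) = Z/2Z.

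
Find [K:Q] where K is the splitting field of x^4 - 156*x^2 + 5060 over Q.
[K:Q] = 4

f factors as (x^2 - 46)(x^2 - 110); the splitting field is K = Q(sqrt(46), sqrt(110)). Since 46, 110, and 5060 are all non-squares in Q, the three subfields Q(sqrt(46)), Q(sqrt(110)), Q(sqrt(5060)) are distinct degree-2 extensions, so [K:Q] = 4 (Klein four Galois group).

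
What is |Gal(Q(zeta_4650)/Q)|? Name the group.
|Gal(Q(zeta_4650)/Q)| = phi(4650) = 1200; group ≅ (Z/4650Z)^* ≅ Z/2Z × Z/20Z × Z/30Z

The n-th cyclotomic polynomial Φ_4650(x) is the minimal polynomial of zeta_4650 over Q and has degree phi(4650) = 1200. So Q(zeta_4650) is a degree-1200 Galois extension with Galois group (Z/4650Z)^*. By CRT, (Z/4650Z)^* ≅ (Z/2Z)^* × (Z/3Z)^* × (Z/25Z)^* × (Z/31Z)^*. Each prime-power unit group is (Z/2Z)^* ≅ trivial group (order 1); (Z/3Z)^* ≅ Z/2Z; (Z/25Z)^* ≅ Z/20Z; (Z/31Z)^* ≅ Z/30Z. Hence Gal(Q(zeta_4650)/Q) ≅ Z/2Z × Z/20Z × Z/30Z.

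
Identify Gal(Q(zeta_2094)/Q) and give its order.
|Gal(Q(zeta_2094)/Q)| = phi(2094) = 696; group ≅ (Z/2094Z)^* ≅ Z/2Z × Z/348Z

The n-th cyclotomic polynomial Φ_2094(x) is the minimal polynomial of zeta_2094 over Q and has degree phi(2094) = 696. So Q(zeta_2094) is a degree-696 Galois extension with Galois group (Z/2094Z)^*. By CRT, (Z/2094Z)^* ≅ (Z/2Z)^* × (Z/3Z)^* × (Z/349Z)^*. Each prime-power unit group is (Z/2Z)^* ≅ trivial group (order 1); (Z/3Z)^* ≅ Z/2Z; (Z/349Z)^* ≅ Z/348Z. Hence Gal(Q(zeta_2094)/Q) ≅ Z/2Z × Z/348Z.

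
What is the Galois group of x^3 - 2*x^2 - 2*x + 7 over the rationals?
Gal(K/Q) = S_3 (symmetric group of order 6)

Compute the discriminant of x^3 + (-2)*x^2 + (-2)*x + (7): Δ = -547. Since Δ is not a rational square, the Galois group is not contained in A_3; it must be the full S_3 (irreducibility of the cubic rules out anything smaller).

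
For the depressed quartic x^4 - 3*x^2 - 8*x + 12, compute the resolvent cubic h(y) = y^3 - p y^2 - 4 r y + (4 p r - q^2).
h(y) = y^3 + 3*y^2 - 48*y - 208

Identify coefficients: p = -3, q = -8, r = 12.
Plug into h(y) = y^3 - p y^2 - 4 r y + (4 p r - q^2):
  h(y) = y^3 - (-3) y^2 - 4*(12) y + (4*(-3)*(12) - (-8)^2)
       = y^3 + (3) y^2 + (-48) y + (-208).
Simplifying: h(y) = y^3 + 3*y^2 - 48*y - 208.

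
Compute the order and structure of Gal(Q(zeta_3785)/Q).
|Gal(Q(zeta_3785)/Q)| = phi(3785) = 3024; group ≅ (Z/3785Z)^* ≅ Z/4Z × Z/756Z

The n-th cyclotomic polynomial Φ_3785(x) is the minimal polynomial of zeta_3785 over Q and has degree phi(3785) = 3024. So Q(zeta_3785) is a degree-3024 Galois extension with Galois group (Z/3785Z)^*. By CRT, (Z/3785Z)^* ≅ (Z/5Z)^* × (Z/757Z)^*. Each prime-power unit group is (Z/5Z)^* ≅ Z/4Z; (Z/757Z)^* ≅ Z/756Z. Hence Gal(Q(zeta_3785)/Q) ≅ Z/4Z × Z/756Z.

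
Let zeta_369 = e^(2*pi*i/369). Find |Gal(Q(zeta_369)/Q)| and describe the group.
|Gal(Q(zeta_369)/Q)| = phi(369) = 240; group ≅ (Z/369Z)^* ≅ Z/6Z × Z/40Z

The n-th cyclotomic polynomial Φ_369(x) is the minimal polynomial of zeta_369 over Q and has degree phi(369) = 240. So Q(zeta_369) is a degree-240 Galois extension with Galois group (Z/369Z)^*. By CRT, (Z/369Z)^* ≅ (Z/9Z)^* × (Z/41Z)^*. Each prime-power unit group is (Z/9Z)^* ≅ Z/6Z; (Z/41Z)^* ≅ Z/40Z. Hence Gal(Q(zeta_369)/Q) ≅ Z/6Z × Z/40Z.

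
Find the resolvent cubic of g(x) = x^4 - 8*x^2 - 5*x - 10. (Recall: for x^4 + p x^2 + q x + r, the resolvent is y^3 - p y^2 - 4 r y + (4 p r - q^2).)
h(y) = y^3 + 8*y^2 + 40*y + 295

Identify coefficients: p = -8, q = -5, r = -10.
Plug into h(y) = y^3 - p y^2 - 4 r y + (4 p r - q^2):
  h(y) = y^3 - (-8) y^2 - 4*(-10) y + (4*(-8)*(-10) - (-5)^2)
       = y^3 + (8) y^2 + (40) y + (295).
Simplifying: h(y) = y^3 + 8*y^2 + 40*y + 295.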